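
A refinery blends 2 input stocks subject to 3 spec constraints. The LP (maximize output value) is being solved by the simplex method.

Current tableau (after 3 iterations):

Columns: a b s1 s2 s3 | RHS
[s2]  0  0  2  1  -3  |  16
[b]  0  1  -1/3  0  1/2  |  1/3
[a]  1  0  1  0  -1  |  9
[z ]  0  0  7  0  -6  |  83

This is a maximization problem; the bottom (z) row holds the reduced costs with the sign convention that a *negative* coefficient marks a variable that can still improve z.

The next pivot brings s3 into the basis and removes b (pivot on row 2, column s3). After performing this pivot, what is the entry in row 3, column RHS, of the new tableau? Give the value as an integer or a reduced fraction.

29/3

Pivot element is row 2, column s3: 1/2.
Normalize row 2: new (row 2, RHS) = (1/3)/(1/2) = 2/3.
row 3 ← row 3 − (-1)·(new row 2): 9 − (-1)·(2/3) = 29/3.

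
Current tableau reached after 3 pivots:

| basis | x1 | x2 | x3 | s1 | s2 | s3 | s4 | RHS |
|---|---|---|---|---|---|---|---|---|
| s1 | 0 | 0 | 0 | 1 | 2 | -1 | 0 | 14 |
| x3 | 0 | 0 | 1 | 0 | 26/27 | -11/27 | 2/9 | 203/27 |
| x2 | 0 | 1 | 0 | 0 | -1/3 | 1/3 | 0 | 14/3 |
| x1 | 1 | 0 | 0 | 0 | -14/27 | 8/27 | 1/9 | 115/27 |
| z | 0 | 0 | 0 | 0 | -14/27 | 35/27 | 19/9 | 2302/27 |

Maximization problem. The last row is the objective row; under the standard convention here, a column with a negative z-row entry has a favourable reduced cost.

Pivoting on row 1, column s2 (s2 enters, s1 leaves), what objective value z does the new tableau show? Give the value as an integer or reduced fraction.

Minimum ratio for s2: 14/2 = 7.
z changes by −(z-row coeff of s2)·ratio = −(-14/27)·7 = 98/27.
New z = 2302/27 + (98/27) = 800/9.

800/9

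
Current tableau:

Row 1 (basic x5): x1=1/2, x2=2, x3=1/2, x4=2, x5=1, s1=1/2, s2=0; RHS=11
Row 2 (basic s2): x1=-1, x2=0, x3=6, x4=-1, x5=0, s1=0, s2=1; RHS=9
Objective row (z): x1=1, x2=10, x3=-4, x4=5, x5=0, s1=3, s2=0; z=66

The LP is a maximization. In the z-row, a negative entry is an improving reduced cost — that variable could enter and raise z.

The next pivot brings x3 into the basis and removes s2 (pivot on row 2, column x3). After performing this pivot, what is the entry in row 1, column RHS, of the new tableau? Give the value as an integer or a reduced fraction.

41/4

Pivot element is row 2, column x3: 6.
Normalize row 2: new (row 2, RHS) = 9/6 = 3/2.
row 1 ← row 1 − (1/2)·(new row 2): 11 − (1/2)·(3/2) = 41/4.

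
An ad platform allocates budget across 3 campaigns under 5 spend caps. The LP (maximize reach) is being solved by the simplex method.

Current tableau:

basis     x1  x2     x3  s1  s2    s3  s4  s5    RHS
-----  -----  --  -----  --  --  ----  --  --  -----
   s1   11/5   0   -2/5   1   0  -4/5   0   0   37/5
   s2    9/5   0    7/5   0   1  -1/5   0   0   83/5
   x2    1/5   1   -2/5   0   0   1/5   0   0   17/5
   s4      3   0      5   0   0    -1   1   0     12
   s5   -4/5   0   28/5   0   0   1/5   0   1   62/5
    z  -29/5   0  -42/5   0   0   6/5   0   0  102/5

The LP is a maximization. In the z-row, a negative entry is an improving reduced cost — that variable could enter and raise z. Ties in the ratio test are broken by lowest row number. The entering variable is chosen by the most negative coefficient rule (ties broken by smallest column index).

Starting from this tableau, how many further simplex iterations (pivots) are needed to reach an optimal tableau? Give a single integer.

pivot: x3 in, s5 out → z = 39
pivot: x1 in, s4 out → z = 163/4
pivot: s3 in, x2 out → z = 473/9
No improving column remains; optimal.

3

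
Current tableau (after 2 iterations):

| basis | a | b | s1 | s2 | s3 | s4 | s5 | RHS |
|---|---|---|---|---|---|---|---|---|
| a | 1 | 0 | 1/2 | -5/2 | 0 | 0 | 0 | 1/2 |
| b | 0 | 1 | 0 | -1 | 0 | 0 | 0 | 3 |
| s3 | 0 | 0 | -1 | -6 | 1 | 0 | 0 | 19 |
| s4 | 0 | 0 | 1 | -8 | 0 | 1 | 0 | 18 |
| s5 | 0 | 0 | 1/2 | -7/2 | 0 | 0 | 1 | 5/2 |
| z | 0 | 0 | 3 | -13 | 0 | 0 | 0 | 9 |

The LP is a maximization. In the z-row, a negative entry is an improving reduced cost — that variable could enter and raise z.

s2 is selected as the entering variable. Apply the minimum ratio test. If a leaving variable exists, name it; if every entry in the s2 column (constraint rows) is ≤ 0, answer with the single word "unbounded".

unbounded

s2-column entries: row 1: -5/2, row 2: -1, row 3: -6, row 4: -8, row 5: -7/2. All ≤ 0, so s2 can increase without bound; the LP is unbounded in this direction.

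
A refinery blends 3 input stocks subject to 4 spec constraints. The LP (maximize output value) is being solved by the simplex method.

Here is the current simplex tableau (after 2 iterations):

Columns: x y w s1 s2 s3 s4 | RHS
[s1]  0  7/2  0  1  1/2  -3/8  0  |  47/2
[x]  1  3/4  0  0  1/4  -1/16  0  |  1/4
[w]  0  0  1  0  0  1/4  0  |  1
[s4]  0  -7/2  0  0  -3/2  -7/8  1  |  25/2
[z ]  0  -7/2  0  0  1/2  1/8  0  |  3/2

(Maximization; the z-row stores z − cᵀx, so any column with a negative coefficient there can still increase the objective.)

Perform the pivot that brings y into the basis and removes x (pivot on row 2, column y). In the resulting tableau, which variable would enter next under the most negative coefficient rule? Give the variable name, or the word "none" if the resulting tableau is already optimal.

Pivot element 3/4. New z-row = old z-row − (-7/2)·(row 2/(3/4)).
Updated z-row coefficients: x: 14/3, y: 0, w: 0, s1: 0, s2: 5/3, s3: -1/6, s4: 0.
The most negative is -1/6 in column s3, so s3 would enter next.

s3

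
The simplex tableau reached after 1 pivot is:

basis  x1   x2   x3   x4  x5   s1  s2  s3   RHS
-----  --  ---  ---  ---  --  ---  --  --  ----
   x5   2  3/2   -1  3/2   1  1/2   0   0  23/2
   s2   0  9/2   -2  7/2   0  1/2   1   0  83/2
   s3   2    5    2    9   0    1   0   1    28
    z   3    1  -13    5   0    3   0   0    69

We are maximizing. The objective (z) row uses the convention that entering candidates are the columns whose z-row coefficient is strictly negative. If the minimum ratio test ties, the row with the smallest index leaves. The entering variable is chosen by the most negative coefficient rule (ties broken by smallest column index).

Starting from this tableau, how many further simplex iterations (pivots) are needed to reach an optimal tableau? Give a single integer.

1

pivot: x3 in, s3 out → z = 251
No improving column remains; optimal.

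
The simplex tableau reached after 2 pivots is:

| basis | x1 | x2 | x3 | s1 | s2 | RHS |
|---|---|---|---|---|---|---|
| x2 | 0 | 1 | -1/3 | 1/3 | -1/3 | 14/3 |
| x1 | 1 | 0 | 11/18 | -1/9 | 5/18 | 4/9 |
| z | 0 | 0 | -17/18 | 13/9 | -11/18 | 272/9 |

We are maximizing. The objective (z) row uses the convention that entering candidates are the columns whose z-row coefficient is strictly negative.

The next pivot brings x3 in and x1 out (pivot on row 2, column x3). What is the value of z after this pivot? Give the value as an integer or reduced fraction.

340/11

Minimum ratio for x3: (4/9)/(11/18) = 8/11.
z changes by −(z-row coeff of x3)·ratio = −(-17/18)·(8/11) = 68/99.
New z = 272/9 + (68/99) = 340/11.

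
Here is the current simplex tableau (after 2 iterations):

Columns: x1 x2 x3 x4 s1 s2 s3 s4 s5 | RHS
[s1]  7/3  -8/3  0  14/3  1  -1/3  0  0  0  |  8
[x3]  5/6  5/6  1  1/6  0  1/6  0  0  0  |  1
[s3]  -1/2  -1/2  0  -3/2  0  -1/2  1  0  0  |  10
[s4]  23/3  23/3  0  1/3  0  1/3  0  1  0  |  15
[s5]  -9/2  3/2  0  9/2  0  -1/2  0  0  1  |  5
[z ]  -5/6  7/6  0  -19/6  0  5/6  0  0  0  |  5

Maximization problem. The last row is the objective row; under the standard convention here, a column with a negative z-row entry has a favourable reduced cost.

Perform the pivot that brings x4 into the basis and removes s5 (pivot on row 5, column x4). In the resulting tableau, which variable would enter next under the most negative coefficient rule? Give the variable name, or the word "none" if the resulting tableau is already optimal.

x1

Pivot element 9/2. New z-row = old z-row − (-19/6)·(row 5/(9/2)).
Updated z-row coefficients: x1: -4, x2: 20/9, x3: 0, x4: 0, s1: 0, s2: 13/27, s3: 0, s4: 0, s5: 19/27.
The most negative is -4 in column x1, so x1 would enter next.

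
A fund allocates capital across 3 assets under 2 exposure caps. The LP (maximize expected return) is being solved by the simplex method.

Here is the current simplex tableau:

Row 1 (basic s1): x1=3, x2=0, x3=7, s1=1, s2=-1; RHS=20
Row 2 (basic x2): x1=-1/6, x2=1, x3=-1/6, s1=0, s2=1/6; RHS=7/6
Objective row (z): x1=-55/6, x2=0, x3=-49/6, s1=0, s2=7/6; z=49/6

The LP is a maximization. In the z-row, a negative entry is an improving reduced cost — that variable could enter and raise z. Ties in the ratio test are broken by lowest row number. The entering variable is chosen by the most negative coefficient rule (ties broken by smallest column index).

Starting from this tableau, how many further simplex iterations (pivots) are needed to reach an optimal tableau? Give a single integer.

2

pivot: x1 in, s1 out → z = 1247/18
pivot: s2 in, x2 out → z = 108
No improving column remains; optimal.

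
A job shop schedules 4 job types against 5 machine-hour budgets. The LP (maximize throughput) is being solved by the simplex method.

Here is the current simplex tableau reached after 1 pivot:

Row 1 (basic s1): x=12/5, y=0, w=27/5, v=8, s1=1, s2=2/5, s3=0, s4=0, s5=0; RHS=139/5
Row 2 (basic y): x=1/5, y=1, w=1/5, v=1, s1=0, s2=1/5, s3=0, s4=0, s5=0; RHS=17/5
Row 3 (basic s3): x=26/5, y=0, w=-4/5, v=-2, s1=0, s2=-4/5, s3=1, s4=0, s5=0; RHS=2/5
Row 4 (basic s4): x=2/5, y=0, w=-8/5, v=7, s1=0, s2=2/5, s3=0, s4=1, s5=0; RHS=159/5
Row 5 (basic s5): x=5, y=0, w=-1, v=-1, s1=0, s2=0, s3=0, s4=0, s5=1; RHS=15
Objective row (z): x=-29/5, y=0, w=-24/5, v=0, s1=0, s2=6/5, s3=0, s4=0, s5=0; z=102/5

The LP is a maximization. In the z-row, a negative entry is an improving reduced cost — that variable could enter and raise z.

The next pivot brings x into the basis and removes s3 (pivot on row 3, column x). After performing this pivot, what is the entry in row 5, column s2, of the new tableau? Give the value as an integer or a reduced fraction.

Pivot element is row 3, column x: 26/5.
Normalize row 3: new (row 3, s2) = (-4/5)/(26/5) = -2/13.
row 5 ← row 5 − 5·(new row 3): 0 − 5·(-2/13) = 10/13.

10/13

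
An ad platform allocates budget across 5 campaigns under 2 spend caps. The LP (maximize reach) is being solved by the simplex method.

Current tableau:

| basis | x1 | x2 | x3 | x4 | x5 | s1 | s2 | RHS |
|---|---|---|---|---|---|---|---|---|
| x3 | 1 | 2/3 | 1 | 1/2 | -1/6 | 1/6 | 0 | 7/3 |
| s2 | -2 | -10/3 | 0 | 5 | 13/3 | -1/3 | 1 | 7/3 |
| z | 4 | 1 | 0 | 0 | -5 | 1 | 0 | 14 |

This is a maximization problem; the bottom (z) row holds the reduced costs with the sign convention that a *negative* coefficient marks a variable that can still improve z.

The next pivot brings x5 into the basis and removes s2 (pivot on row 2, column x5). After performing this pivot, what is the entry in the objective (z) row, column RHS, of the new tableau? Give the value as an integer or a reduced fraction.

217/13

Pivot element is row 2, column x5: 13/3.
Normalize row 2: new (row 2, RHS) = (7/3)/(13/3) = 7/13.
z-row ← z-row − (-5)·(new row 2): 14 − (-5)·(7/13) = 217/13.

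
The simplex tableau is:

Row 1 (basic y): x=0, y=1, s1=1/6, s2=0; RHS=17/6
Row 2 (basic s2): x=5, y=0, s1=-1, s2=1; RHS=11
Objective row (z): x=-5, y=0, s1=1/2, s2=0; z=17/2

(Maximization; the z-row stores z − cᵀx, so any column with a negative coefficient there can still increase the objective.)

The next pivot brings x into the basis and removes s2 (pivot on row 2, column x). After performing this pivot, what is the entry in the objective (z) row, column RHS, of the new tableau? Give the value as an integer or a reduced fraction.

Pivot element is row 2, column x: 5.
Normalize row 2: new (row 2, RHS) = 11/5 = 11/5.
z-row ← z-row − (-5)·(new row 2): 17/2 − (-5)·(11/5) = 39/2.

39/2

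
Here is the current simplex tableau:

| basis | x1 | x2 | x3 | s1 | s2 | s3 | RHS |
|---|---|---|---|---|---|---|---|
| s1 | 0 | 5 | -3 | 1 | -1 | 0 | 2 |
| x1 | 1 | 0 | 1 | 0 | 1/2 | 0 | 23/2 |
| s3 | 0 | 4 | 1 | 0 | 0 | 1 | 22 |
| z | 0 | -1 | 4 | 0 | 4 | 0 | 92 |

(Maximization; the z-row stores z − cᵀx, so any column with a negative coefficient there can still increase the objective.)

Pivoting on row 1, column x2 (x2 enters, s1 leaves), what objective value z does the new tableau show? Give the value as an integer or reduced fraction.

462/5

Minimum ratio for x2: 2/5 = 2/5.
z changes by −(z-row coeff of x2)·ratio = −(-1)·(2/5) = 2/5.
New z = 92 + (2/5) = 462/5.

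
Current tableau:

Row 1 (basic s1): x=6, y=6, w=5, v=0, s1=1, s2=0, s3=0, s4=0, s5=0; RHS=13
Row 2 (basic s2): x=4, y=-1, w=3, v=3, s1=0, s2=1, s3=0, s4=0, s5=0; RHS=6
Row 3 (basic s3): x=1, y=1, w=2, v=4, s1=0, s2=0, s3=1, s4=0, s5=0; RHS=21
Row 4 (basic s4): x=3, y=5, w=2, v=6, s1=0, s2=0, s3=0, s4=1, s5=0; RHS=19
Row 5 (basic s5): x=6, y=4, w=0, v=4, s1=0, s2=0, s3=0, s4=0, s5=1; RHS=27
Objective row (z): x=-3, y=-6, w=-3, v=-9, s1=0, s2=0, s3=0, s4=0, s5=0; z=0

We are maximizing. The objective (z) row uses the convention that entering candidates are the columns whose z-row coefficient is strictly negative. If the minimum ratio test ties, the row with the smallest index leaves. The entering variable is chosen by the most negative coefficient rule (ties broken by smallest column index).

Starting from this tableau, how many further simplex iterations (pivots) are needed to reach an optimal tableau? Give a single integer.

2

pivot: v in, s2 out → z = 18
pivot: y in, s4 out → z = 27
No improving column remains; optimal.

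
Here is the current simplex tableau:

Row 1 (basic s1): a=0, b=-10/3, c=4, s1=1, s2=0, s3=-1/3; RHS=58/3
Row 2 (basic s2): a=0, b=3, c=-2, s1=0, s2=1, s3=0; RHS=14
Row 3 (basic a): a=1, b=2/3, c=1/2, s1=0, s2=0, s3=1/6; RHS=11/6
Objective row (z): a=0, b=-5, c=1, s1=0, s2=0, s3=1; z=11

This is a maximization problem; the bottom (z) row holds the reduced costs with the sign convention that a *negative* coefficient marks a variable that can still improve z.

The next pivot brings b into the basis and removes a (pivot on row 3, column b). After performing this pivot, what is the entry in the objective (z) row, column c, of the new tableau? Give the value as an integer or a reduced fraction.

19/4

Pivot element is row 3, column b: 2/3.
Normalize row 3: new (row 3, c) = (1/2)/(2/3) = 3/4.
z-row ← z-row − (-5)·(new row 3): 1 − (-5)·(3/4) = 19/4.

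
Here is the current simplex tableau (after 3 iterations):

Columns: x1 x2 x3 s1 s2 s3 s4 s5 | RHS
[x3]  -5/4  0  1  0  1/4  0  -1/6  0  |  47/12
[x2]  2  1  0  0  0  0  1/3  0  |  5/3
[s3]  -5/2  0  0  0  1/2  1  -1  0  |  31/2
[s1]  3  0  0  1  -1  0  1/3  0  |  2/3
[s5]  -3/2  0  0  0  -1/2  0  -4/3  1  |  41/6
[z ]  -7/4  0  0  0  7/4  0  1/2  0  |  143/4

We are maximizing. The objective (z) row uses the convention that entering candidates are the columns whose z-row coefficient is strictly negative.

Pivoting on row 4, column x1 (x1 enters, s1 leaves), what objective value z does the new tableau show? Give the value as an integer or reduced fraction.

Minimum ratio for x1: (2/3)/3 = 2/9.
z changes by −(z-row coeff of x1)·ratio = −(-7/4)·(2/9) = 7/18.
New z = 143/4 + (7/18) = 1301/36.

1301/36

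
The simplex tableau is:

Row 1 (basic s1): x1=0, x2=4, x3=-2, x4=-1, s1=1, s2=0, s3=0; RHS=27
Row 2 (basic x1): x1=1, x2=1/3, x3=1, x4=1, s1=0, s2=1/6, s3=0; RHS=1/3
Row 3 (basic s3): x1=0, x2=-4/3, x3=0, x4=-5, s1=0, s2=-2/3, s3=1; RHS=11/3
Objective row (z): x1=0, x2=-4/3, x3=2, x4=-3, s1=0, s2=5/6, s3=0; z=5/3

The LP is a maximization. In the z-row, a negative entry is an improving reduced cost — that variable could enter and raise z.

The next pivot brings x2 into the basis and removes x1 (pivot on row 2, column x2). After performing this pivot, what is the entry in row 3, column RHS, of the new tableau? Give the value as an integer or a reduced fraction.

Pivot element is row 2, column x2: 1/3.
Normalize row 2: new (row 2, RHS) = (1/3)/(1/3) = 1.
row 3 ← row 3 − (-4/3)·(new row 2): 11/3 − (-4/3)·1 = 5.

5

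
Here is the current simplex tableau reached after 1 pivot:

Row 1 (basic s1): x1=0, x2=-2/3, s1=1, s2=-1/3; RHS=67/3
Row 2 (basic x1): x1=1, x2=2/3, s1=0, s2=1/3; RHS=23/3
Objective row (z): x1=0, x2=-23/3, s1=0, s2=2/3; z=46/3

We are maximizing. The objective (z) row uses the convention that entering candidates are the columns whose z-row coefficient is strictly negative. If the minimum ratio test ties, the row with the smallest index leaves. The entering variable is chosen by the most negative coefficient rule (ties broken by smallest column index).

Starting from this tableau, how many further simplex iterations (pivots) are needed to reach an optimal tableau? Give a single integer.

1

pivot: x2 in, x1 out → z = 207/2
No improving column remains; optimal.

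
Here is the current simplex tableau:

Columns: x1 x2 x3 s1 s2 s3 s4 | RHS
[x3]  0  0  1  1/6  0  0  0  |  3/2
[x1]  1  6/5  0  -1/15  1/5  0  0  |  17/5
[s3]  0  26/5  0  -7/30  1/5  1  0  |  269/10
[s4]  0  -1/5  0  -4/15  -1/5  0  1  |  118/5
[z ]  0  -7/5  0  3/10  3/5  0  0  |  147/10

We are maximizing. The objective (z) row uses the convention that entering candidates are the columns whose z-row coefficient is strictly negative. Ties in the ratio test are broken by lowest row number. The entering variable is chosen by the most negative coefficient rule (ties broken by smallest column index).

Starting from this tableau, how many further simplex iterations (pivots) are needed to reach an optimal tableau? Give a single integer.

pivot: x2 in, x1 out → z = 56/3
No improving column remains; optimal.

1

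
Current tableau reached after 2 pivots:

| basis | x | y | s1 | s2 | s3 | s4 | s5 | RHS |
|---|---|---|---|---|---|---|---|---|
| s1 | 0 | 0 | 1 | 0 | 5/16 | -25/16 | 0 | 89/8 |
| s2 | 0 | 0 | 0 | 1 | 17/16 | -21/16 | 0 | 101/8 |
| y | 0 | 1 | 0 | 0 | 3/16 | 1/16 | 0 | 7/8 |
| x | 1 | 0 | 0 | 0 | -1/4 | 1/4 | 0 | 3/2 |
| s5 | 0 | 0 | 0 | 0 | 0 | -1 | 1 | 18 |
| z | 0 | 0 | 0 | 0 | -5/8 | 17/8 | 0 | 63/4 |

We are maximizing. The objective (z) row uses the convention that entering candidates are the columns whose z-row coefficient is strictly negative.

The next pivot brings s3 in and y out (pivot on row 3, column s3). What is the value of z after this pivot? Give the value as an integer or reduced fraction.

56/3

Minimum ratio for s3: (7/8)/(3/16) = 14/3.
z changes by −(z-row coeff of s3)·ratio = −(-5/8)·(14/3) = 35/12.
New z = 63/4 + (35/12) = 56/3.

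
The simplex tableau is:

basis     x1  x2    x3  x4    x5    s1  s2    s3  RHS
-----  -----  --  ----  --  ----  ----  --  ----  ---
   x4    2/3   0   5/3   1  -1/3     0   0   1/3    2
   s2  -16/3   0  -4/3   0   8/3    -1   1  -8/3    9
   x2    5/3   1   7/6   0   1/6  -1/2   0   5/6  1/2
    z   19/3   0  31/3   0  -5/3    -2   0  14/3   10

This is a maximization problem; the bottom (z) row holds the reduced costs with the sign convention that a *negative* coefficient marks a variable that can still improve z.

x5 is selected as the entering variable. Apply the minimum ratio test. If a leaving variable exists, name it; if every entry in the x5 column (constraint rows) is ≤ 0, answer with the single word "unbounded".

Ratios: row 1 (x4): entry -1/3 ≤ 0, skip; row 2 (s2): 9/(8/3) = 27/8; row 3 (x2): (1/2)/(1/6) = 3.
Minimum ratio is in the x2 row, so x2 leaves.

x2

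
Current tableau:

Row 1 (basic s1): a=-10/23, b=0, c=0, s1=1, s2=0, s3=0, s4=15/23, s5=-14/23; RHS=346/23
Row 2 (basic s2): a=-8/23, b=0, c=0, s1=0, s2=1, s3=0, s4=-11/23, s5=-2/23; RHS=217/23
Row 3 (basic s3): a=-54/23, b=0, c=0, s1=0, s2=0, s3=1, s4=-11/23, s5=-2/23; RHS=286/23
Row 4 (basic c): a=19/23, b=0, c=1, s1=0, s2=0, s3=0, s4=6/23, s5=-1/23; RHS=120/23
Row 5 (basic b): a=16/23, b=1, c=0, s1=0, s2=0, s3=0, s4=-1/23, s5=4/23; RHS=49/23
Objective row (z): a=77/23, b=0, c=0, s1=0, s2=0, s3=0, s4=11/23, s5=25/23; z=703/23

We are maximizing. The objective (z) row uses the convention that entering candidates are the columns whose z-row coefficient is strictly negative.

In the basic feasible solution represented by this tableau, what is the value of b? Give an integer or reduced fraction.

49/23

b is basic (row 5); its value is the RHS of that row: 49/23.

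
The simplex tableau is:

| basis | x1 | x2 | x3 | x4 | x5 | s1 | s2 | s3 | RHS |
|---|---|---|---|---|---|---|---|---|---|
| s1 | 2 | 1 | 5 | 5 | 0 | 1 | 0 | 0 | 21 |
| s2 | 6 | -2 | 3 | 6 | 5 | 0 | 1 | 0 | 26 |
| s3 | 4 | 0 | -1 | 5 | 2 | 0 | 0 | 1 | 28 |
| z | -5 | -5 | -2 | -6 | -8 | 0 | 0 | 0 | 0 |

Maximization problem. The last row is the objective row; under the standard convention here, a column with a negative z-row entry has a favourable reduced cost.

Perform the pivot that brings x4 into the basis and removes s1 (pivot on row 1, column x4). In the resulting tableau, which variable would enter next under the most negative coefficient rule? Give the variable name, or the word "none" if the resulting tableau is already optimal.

Pivot element 5. New z-row = old z-row − (-6)·(row 1/5).
Updated z-row coefficients: x1: -13/5, x2: -19/5, x3: 4, x4: 0, x5: -8, s1: 6/5, s2: 0, s3: 0.
The most negative is -8 in column x5, so x5 would enter next.

x5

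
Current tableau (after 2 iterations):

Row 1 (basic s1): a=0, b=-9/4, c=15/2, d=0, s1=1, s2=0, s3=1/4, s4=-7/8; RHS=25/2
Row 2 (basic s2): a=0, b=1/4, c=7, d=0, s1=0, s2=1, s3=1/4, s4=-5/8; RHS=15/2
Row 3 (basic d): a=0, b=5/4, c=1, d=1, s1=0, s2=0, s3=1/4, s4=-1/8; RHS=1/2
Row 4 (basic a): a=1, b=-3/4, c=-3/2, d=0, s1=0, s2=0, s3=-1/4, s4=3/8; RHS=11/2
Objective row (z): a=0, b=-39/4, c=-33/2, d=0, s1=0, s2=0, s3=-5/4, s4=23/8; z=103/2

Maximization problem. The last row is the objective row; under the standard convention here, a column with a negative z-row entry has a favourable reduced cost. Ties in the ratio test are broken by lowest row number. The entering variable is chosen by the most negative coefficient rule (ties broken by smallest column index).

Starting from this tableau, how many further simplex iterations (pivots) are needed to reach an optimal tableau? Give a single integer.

1

pivot: c in, d out → z = 239/4
No improving column remains; optimal.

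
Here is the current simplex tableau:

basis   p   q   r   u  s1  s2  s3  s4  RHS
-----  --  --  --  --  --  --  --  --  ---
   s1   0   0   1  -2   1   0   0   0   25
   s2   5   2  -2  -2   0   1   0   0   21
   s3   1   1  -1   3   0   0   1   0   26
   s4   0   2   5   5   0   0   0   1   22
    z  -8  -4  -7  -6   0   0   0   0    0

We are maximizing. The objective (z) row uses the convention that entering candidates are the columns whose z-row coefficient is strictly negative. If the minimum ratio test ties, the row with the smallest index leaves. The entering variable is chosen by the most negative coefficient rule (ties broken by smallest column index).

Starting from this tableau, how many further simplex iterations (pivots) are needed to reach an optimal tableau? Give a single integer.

pivot: p in, s2 out → z = 168/5
pivot: r in, s4 out → z = 1962/25
No improving column remains; optimal.

2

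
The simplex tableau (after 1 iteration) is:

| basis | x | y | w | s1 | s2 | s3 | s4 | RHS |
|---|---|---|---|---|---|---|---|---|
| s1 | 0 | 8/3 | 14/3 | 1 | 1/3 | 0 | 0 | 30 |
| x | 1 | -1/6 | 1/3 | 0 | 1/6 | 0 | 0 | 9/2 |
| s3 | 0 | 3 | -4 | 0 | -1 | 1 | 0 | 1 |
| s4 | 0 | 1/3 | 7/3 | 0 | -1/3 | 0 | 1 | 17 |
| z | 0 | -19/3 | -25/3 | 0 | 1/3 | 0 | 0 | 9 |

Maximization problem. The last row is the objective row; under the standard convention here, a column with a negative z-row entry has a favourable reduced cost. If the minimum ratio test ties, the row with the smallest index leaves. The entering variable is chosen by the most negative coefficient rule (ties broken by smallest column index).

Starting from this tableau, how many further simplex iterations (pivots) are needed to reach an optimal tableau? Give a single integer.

pivot: w in, s1 out → z = 438/7
pivot: y in, s3 out → z = 2609/37
No improving column remains; optimal.

2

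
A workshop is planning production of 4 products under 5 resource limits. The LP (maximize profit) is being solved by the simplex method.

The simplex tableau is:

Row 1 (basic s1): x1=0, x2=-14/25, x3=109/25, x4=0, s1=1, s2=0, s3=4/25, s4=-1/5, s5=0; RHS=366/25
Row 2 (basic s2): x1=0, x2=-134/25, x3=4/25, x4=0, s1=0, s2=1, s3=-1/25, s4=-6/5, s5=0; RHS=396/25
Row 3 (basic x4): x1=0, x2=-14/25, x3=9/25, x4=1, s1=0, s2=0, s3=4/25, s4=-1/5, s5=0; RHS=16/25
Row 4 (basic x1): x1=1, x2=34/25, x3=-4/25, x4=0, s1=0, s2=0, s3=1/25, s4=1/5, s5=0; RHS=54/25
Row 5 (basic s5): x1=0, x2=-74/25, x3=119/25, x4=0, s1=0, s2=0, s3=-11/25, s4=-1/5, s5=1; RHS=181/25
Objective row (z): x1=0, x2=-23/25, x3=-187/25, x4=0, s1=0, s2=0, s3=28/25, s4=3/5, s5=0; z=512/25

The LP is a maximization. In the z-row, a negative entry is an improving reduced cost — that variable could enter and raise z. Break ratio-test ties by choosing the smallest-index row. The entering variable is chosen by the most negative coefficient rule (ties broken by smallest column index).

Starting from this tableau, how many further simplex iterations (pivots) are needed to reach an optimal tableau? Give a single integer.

pivot: x3 in, s5 out → z = 223/7
pivot: x2 in, x1 out → z = 1062/25
No improving column remains; optimal.

2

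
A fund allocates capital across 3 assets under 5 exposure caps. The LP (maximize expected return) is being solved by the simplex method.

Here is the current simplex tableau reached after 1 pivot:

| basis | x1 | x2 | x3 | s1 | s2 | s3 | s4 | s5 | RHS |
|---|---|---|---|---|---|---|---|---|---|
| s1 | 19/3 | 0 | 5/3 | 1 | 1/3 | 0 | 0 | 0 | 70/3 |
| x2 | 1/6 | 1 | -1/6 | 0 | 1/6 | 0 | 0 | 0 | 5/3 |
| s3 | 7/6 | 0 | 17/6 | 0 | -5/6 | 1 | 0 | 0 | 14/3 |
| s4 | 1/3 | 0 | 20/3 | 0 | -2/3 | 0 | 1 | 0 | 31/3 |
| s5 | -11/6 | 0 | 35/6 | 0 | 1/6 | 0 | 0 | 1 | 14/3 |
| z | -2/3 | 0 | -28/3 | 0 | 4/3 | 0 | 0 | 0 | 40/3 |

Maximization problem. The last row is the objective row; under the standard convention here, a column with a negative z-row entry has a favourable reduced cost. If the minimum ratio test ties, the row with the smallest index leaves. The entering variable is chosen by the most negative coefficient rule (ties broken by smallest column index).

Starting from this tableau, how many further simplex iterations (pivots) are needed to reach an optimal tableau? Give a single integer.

2

pivot: x3 in, s5 out → z = 104/5
pivot: x1 in, s3 out → z = 25
No improving column remains; optimal.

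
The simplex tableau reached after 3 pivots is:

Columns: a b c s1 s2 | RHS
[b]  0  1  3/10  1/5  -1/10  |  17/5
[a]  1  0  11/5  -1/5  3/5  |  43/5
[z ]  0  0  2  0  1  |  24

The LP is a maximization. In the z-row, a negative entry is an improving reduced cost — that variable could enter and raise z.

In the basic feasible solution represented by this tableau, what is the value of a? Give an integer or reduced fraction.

43/5

a is basic (row 2); its value is the RHS of that row: 43/5.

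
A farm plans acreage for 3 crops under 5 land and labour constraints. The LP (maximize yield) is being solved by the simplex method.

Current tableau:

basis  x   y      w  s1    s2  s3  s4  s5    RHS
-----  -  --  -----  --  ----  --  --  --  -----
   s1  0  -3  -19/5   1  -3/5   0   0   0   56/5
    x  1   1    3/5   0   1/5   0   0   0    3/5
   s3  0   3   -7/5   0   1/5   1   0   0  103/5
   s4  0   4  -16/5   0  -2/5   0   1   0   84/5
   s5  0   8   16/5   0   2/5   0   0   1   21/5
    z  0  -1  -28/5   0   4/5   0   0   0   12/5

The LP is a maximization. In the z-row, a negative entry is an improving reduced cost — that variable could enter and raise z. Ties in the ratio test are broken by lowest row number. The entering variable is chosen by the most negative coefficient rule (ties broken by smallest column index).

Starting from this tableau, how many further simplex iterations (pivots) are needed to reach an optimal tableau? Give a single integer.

1

pivot: w in, x out → z = 8
No improving column remains; optimal.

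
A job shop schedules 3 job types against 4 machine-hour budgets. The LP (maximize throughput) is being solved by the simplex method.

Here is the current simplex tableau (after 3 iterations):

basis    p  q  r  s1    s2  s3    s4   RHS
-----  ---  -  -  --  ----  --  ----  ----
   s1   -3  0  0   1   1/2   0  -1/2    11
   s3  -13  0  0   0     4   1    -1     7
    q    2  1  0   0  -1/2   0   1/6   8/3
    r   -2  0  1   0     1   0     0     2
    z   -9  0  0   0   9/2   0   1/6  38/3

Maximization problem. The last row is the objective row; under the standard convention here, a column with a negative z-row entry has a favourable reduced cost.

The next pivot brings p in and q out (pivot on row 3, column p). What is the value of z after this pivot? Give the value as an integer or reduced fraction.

74/3

Minimum ratio for p: (8/3)/2 = 4/3.
z changes by −(z-row coeff of p)·ratio = −(-9)·(4/3) = 12.
New z = 38/3 + 12 = 74/3.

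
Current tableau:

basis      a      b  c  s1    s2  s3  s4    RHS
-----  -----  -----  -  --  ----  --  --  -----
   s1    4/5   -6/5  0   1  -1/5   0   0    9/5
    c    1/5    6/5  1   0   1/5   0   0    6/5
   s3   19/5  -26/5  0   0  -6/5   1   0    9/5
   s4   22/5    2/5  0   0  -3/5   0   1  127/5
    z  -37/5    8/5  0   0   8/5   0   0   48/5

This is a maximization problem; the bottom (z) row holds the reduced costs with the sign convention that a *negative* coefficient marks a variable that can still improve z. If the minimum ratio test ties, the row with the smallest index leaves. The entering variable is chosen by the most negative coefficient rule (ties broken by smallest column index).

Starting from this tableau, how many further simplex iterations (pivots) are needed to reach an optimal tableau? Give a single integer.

2

pivot: a in, s3 out → z = 249/19
pivot: b in, c out → z = 39/2
No improving column remains; optimal.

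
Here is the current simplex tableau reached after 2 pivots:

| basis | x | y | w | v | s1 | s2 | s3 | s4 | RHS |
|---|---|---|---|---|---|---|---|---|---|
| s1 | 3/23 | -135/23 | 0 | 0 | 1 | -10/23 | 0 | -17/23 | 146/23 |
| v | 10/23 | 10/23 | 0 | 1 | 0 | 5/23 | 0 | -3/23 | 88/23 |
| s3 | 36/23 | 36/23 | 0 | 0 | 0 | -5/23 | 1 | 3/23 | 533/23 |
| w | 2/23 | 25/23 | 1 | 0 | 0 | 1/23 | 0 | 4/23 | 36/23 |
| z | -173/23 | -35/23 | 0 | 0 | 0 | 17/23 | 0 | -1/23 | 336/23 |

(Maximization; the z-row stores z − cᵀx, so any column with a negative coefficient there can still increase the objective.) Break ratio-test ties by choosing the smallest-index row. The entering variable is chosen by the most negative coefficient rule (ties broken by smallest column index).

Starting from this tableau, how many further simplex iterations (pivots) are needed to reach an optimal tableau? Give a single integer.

pivot: x in, v out → z = 404/5
pivot: s4 in, w out → z = 90
No improving column remains; optimal.

2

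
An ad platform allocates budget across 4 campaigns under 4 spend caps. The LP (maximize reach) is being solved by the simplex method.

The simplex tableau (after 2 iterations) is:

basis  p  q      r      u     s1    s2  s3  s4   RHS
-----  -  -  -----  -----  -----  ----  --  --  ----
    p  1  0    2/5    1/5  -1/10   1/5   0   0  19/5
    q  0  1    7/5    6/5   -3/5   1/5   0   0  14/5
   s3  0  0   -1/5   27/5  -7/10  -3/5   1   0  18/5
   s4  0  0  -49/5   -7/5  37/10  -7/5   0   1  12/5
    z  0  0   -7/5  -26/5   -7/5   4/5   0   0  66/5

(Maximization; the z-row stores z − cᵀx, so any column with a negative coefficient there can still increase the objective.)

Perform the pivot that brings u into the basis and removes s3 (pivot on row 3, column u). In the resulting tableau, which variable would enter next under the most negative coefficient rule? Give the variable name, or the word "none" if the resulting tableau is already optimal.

Pivot element 27/5. New z-row = old z-row − (-26/5)·(row 3/(27/5)).
Updated z-row coefficients: p: 0, q: 0, r: -43/27, u: 0, s1: -56/27, s2: 2/9, s3: 26/27, s4: 0.
The most negative is -56/27 in column s1, so s1 would enter next.

s1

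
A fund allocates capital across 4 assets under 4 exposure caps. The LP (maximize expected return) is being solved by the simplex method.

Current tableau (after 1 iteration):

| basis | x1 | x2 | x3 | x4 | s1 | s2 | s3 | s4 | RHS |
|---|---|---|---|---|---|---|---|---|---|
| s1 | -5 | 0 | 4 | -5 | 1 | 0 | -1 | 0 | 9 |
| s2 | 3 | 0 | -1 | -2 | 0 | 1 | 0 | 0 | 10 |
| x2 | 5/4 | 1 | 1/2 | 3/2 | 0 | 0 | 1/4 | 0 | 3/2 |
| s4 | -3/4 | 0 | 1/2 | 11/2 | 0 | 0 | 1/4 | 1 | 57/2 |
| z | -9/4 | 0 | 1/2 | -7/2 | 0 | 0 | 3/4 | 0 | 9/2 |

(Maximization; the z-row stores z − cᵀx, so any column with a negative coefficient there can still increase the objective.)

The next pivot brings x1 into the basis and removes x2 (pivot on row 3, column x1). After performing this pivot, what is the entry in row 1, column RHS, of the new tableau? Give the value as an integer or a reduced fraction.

15

Pivot element is row 3, column x1: 5/4.
Normalize row 3: new (row 3, RHS) = (3/2)/(5/4) = 6/5.
row 1 ← row 1 − (-5)·(new row 3): 9 − (-5)·(6/5) = 15.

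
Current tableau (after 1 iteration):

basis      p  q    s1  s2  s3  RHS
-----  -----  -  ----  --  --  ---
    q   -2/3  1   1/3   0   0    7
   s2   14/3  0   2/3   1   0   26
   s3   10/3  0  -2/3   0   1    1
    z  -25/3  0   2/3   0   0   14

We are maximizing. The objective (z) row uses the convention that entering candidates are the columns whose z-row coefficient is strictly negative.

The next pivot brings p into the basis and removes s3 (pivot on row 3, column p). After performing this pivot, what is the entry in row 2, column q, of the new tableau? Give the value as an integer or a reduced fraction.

0

Pivot element is row 3, column p: 10/3.
Normalize row 3: new (row 3, q) = 0/(10/3) = 0.
row 2 ← row 2 − (14/3)·(new row 3): 0 − (14/3)·0 = 0.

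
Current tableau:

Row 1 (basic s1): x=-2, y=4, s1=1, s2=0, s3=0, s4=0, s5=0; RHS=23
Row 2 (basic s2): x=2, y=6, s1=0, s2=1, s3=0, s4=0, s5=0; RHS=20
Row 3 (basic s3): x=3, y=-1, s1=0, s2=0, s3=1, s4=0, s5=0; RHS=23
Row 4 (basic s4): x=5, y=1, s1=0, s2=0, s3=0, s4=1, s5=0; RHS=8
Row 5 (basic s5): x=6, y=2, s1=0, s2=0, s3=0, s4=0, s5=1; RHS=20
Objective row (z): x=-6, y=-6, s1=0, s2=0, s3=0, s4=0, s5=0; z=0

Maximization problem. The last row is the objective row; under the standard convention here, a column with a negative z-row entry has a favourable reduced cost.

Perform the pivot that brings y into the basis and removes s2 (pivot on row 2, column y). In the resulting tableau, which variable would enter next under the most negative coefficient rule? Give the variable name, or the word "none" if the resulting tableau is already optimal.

x

Pivot element 6. New z-row = old z-row − (-6)·(row 2/6).
Updated z-row coefficients: x: -4, y: 0, s1: 0, s2: 1, s3: 0, s4: 0, s5: 0.
The most negative is -4 in column x, so x would enter next.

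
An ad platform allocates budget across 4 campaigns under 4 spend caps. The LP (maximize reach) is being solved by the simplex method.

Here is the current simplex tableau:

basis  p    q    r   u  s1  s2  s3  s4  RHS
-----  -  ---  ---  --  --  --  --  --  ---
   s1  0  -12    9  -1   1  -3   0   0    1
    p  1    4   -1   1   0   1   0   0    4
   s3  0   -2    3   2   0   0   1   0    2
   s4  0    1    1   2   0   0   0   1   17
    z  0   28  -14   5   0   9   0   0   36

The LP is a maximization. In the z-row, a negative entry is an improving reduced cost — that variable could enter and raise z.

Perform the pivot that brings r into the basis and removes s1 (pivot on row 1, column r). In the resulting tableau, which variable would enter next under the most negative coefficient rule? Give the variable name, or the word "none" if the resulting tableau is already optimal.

Pivot element 9. New z-row = old z-row − (-14)·(row 1/9).
Updated z-row coefficients: p: 0, q: 28/3, r: 0, u: 31/9, s1: 14/9, s2: 13/3, s3: 0, s4: 0.
No coefficient is strictly negative; the tableau after this pivot is optimal.

none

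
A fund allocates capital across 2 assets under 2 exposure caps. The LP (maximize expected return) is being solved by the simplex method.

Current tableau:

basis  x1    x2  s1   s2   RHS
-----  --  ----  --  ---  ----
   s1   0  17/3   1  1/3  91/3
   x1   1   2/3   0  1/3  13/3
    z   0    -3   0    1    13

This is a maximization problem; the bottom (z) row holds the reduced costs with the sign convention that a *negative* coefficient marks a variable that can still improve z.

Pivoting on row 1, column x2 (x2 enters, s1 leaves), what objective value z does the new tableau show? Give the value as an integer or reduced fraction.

Minimum ratio for x2: (91/3)/(17/3) = 91/17.
z changes by −(z-row coeff of x2)·ratio = −(-3)·(91/17) = 273/17.
New z = 13 + (273/17) = 494/17.

494/17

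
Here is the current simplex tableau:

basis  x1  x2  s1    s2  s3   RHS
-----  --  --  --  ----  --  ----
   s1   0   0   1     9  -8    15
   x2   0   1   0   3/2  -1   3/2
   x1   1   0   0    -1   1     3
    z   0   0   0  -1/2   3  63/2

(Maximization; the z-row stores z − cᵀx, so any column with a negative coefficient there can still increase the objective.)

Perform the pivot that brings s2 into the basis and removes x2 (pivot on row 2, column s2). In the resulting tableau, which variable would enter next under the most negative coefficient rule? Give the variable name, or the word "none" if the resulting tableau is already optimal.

none

Pivot element 3/2. New z-row = old z-row − (-1/2)·(row 2/(3/2)).
Updated z-row coefficients: x1: 0, x2: 1/3, s1: 0, s2: 0, s3: 8/3.
No coefficient is strictly negative; the tableau after this pivot is optimal.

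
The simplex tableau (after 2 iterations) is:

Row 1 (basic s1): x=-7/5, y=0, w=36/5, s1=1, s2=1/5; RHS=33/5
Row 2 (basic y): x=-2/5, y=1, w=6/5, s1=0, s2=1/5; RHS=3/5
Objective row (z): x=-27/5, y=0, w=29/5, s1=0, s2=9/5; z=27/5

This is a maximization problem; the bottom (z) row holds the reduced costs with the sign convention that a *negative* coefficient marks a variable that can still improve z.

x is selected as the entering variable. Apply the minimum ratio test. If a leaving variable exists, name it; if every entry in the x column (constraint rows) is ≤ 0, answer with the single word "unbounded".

unbounded

x-column entries: row 1: -7/5, row 2: -2/5. All ≤ 0, so x can increase without bound; the LP is unbounded in this direction.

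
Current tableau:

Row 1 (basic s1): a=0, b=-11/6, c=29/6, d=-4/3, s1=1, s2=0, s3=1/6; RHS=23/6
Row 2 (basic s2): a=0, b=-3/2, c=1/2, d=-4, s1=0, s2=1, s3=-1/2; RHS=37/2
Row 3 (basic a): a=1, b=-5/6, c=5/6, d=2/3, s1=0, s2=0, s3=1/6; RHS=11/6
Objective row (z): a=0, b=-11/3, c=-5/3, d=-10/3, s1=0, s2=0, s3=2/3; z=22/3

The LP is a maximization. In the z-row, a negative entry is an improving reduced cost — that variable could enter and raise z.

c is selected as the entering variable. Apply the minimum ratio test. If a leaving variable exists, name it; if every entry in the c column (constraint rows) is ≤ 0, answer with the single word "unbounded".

s1

Ratios: row 1 (s1): (23/6)/(29/6) = 23/29; row 2 (s2): (37/2)/(1/2) = 37; row 3 (a): (11/6)/(5/6) = 11/5.
Minimum ratio is in the s1 row, so s1 leaves.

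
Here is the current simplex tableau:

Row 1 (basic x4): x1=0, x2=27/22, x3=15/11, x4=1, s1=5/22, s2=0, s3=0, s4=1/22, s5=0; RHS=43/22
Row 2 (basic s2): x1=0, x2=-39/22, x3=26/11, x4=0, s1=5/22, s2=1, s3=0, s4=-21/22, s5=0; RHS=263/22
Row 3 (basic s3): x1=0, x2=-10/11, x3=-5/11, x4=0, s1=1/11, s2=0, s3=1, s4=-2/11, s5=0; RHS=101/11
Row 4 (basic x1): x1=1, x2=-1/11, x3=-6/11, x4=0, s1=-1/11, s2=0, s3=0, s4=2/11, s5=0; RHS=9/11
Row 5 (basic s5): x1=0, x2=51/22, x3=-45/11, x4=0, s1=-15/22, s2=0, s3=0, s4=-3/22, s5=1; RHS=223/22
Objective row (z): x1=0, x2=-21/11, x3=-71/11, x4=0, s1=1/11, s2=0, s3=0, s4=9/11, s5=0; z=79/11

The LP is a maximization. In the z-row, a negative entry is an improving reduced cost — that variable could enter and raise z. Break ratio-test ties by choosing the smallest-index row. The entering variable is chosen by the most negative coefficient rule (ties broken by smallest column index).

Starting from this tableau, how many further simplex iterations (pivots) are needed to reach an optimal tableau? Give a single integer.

pivot: x3 in, x4 out → z = 493/30
No improving column remains; optimal.

1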